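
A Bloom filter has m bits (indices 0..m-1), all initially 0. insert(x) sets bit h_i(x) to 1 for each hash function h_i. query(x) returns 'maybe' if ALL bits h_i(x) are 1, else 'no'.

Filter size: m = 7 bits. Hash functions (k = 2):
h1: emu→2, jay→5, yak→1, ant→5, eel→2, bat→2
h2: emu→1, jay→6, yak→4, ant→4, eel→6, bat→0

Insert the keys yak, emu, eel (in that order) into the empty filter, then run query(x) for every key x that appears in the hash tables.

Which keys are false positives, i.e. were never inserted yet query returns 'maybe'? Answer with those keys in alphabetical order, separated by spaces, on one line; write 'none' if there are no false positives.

Answer: none

Derivation:
Start: bits=0000000
After insert 'yak': sets bits 1 4 -> bits=0100100
After insert 'emu': sets bits 1 2 -> bits=0110100
After insert 'eel': sets bits 2 6 -> bits=0110101
Not inserted: ant bat jay — query each against bits=0110101:
query ant: checks bit4=1, bit5=0 (has a 0) -> no => not a false positive
query bat: checks bit0=0, bit2=1 (has a 0) -> no => not a false positive
query jay: checks bit5=0, bit6=1 (has a 0) -> no => not a false positive
False positives (alphabetical): none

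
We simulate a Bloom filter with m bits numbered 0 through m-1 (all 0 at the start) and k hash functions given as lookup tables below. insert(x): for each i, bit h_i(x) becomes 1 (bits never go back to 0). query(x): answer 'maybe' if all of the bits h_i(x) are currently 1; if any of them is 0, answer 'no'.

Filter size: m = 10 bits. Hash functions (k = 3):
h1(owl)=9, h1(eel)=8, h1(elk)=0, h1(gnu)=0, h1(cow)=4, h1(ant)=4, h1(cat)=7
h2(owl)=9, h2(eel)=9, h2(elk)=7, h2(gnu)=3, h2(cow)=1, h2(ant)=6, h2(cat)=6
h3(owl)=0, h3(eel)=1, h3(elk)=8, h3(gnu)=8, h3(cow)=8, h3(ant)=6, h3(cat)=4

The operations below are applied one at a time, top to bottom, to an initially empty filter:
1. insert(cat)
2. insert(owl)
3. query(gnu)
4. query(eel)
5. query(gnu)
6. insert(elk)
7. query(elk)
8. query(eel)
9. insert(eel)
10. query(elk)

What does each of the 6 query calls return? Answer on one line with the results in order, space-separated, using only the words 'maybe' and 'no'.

Answer: no no no maybe no maybe

Derivation:
Start: bits=0000000000
Op 1: insert cat -> sets bits 4 6 7 -> bits=0000101100
Op 2: insert owl -> sets bits 0 9 -> bits=1000101101
Op 3: query gnu -> checks bit0=1, bit3=0, bit8=0 (has a 0) -> no
Op 4: query eel -> checks bit1=0, bit8=0, bit9=1 (has a 0) -> no
Op 5: query gnu -> checks bit0=1, bit3=0, bit8=0 (has a 0) -> no
Op 6: insert elk -> sets bits 0 7 8 -> bits=1000101111
Op 7: query elk -> checks bit0=1, bit7=1, bit8=1 (all 1) -> maybe
Op 8: query eel -> checks bit1=0, bit8=1, bit9=1 (has a 0) -> no
Op 9: insert eel -> sets bits 1 8 9 -> bits=1100101111
Op 10: query elk -> checks bit0=1, bit7=1, bit8=1 (all 1) -> maybe
Query results in order: no no no maybe no maybe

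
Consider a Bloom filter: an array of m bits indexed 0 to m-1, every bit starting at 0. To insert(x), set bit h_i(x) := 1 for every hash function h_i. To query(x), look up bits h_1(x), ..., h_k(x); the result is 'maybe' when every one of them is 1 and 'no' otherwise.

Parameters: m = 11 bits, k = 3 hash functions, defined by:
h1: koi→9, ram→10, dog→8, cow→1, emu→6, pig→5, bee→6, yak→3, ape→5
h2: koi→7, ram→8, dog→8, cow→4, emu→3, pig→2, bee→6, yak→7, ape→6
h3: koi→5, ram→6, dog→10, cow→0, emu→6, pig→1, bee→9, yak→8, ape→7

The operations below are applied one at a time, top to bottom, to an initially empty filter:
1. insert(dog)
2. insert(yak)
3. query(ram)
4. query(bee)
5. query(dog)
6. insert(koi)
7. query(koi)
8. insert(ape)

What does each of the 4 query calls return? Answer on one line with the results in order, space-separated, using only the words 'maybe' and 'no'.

Answer: no no maybe maybe

Derivation:
Start: bits=00000000000
Op 1: insert dog -> sets bits 8 10 -> bits=00000000101
Op 2: insert yak -> sets bits 3 7 8 -> bits=00010001101
Op 3: query ram -> checks bit6=0, bit8=1, bit10=1 (has a 0) -> no
Op 4: query bee -> checks bit6=0, bit9=0 (has a 0) -> no
Op 5: query dog -> checks bit8=1, bit10=1 (all 1) -> maybe
Op 6: insert koi -> sets bits 5 7 9 -> bits=00010101111
Op 7: query koi -> checks bit5=1, bit7=1, bit9=1 (all 1) -> maybe
Op 8: insert ape -> sets bits 5 6 7 -> bits=00010111111
Query results in order: no no maybe maybe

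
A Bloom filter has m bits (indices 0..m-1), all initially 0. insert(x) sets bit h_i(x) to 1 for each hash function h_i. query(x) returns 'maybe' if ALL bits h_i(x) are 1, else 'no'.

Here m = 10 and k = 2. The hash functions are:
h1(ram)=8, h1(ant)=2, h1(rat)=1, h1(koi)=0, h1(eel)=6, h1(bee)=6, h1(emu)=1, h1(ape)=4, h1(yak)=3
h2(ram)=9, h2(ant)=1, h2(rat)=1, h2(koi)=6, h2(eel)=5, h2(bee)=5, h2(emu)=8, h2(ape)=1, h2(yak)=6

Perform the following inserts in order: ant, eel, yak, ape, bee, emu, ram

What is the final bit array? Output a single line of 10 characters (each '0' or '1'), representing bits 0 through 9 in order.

Start: bits=0000000000
After insert 'ant': sets bits 1 2 -> bits=0110000000
After insert 'eel': sets bits 5 6 -> bits=0110011000
After insert 'yak': sets bits 3 6 -> bits=0111011000
After insert 'ape': sets bits 1 4 -> bits=0111111000
After insert 'bee': sets bits 5 6 -> bits=0111111000
After insert 'emu': sets bits 1 8 -> bits=0111111010
After insert 'ram': sets bits 8 9 -> bits=0111111011

Answer: 0111111011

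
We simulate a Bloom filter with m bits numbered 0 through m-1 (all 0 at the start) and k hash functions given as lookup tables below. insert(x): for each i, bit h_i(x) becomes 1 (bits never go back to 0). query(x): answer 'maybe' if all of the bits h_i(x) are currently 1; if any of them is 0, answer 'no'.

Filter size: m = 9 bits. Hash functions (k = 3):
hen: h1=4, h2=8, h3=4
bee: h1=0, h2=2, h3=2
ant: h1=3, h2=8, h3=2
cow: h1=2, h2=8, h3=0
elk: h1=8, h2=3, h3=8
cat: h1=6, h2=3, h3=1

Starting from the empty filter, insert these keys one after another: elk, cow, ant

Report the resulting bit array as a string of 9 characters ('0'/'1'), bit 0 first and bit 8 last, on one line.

Start: bits=000000000
After insert 'elk': sets bits 3 8 -> bits=000100001
After insert 'cow': sets bits 0 2 8 -> bits=101100001
After insert 'ant': sets bits 2 3 8 -> bits=101100001

Answer: 101100001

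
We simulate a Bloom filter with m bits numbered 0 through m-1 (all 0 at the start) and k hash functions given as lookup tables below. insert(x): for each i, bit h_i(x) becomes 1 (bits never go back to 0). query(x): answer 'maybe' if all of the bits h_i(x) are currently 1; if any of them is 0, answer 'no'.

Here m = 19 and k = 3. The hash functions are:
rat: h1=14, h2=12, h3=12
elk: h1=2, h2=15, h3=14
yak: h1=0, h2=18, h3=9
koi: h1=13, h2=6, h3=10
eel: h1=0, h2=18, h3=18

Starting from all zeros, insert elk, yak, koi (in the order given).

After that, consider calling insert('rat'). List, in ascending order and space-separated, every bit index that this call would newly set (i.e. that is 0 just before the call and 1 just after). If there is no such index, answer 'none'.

Answer: 12

Derivation:
Start: bits=0000000000000000000
After insert 'elk': sets bits 2 14 15 -> bits=0010000000000011000
After insert 'yak': sets bits 0 9 18 -> bits=1010000001000011001
After insert 'koi': sets bits 6 10 13 -> bits=1010001001100111001
insert 'rat' would touch bits 12 14; currently bit12=0, bit14=1
Bits that are 0 among those (would change 0->1): 12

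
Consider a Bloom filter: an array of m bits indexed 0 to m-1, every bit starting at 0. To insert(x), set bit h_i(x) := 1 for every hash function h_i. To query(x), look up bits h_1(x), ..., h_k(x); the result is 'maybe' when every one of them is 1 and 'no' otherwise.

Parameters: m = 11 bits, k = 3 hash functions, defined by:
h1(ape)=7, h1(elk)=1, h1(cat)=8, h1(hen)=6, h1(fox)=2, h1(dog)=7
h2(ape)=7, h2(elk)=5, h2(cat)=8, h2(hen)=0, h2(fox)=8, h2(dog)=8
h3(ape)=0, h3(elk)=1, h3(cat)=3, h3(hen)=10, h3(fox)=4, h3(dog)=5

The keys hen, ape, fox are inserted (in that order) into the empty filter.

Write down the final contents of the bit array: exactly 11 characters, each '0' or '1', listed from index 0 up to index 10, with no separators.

Start: bits=00000000000
After insert 'hen': sets bits 0 6 10 -> bits=10000010001
After insert 'ape': sets bits 0 7 -> bits=10000011001
After insert 'fox': sets bits 2 4 8 -> bits=10101011101

Answer: 10101011101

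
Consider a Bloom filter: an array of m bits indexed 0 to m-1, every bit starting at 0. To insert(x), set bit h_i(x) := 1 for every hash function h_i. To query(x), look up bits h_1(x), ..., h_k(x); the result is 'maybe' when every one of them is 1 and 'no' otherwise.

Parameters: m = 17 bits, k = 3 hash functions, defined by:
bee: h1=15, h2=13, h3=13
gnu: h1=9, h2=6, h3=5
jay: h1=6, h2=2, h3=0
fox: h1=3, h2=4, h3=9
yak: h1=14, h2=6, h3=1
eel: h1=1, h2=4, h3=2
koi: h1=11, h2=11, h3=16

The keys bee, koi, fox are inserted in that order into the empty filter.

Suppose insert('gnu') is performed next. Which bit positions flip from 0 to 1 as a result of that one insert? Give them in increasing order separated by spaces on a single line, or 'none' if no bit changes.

Start: bits=00000000000000000
After insert 'bee': sets bits 13 15 -> bits=00000000000001010
After insert 'koi': sets bits 11 16 -> bits=00000000000101011
After insert 'fox': sets bits 3 4 9 -> bits=00011000010101011
insert 'gnu' would touch bits 5 6 9; currently bit5=0, bit6=0, bit9=1
Bits that are 0 among those (would change 0->1): 5 6

Answer: 5 6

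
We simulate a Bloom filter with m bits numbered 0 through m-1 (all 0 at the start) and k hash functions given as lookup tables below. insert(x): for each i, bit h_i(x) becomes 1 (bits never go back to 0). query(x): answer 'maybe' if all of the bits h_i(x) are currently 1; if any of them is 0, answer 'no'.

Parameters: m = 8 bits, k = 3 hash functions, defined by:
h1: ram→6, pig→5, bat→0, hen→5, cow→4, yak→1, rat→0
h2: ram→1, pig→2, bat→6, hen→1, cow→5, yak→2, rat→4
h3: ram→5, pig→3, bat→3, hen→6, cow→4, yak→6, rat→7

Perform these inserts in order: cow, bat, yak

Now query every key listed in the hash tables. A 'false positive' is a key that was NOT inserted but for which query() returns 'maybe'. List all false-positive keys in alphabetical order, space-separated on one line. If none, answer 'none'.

Start: bits=00000000
After insert 'cow': sets bits 4 5 -> bits=00001100
After insert 'bat': sets bits 0 3 6 -> bits=10011110
After insert 'yak': sets bits 1 2 6 -> bits=11111110
Not inserted: hen pig ram rat — query each against bits=11111110:
query hen: checks bit1=1, bit5=1, bit6=1 (all 1) -> maybe => FALSE POSITIVE
query pig: checks bit2=1, bit3=1, bit5=1 (all 1) -> maybe => FALSE POSITIVE
query ram: checks bit1=1, bit5=1, bit6=1 (all 1) -> maybe => FALSE POSITIVE
query rat: checks bit0=1, bit4=1, bit7=0 (has a 0) -> no => not a false positive
False positives (alphabetical): hen pig ram

Answer: hen pig ram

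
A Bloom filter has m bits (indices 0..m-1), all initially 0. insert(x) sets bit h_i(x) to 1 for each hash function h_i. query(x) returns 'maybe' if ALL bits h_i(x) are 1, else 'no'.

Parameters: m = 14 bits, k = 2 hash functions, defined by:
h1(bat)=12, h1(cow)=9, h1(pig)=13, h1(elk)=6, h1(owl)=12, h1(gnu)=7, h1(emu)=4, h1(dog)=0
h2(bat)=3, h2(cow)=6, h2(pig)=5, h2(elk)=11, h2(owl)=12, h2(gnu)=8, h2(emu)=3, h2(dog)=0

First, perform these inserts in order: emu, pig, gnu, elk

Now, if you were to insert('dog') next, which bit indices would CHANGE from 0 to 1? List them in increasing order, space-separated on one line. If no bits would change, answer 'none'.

Start: bits=00000000000000
After insert 'emu': sets bits 3 4 -> bits=00011000000000
After insert 'pig': sets bits 5 13 -> bits=00011100000001
After insert 'gnu': sets bits 7 8 -> bits=00011101100001
After insert 'elk': sets bits 6 11 -> bits=00011111100101
insert 'dog' would touch bits 0; currently bit0=0
Bits that are 0 among those (would change 0->1): 0

Answer: 0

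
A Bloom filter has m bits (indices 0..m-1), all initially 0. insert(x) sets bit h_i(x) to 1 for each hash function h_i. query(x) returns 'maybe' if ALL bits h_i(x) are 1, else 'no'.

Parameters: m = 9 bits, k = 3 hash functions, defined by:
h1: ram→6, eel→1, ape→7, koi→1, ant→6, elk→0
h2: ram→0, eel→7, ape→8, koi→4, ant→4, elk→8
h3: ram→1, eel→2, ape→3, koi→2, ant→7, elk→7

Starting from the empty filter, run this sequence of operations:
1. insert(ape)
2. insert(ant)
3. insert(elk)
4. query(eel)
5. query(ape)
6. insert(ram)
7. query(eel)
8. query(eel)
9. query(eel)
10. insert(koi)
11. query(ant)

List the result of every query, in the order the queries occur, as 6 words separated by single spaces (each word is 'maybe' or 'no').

Answer: no maybe no no no maybe

Derivation:
Start: bits=000000000
Op 1: insert ape -> sets bits 3 7 8 -> bits=000100011
Op 2: insert ant -> sets bits 4 6 7 -> bits=000110111
Op 3: insert elk -> sets bits 0 7 8 -> bits=100110111
Op 4: query eel -> checks bit1=0, bit2=0, bit7=1 (has a 0) -> no
Op 5: query ape -> checks bit3=1, bit7=1, bit8=1 (all 1) -> maybe
Op 6: insert ram -> sets bits 0 1 6 -> bits=110110111
Op 7: query eel -> checks bit1=1, bit2=0, bit7=1 (has a 0) -> no
Op 8: query eel -> checks bit1=1, bit2=0, bit7=1 (has a 0) -> no
Op 9: query eel -> checks bit1=1, bit2=0, bit7=1 (has a 0) -> no
Op 10: insert koi -> sets bits 1 2 4 -> bits=111110111
Op 11: query ant -> checks bit4=1, bit6=1, bit7=1 (all 1) -> maybe
Query results in order: no maybe no no no maybe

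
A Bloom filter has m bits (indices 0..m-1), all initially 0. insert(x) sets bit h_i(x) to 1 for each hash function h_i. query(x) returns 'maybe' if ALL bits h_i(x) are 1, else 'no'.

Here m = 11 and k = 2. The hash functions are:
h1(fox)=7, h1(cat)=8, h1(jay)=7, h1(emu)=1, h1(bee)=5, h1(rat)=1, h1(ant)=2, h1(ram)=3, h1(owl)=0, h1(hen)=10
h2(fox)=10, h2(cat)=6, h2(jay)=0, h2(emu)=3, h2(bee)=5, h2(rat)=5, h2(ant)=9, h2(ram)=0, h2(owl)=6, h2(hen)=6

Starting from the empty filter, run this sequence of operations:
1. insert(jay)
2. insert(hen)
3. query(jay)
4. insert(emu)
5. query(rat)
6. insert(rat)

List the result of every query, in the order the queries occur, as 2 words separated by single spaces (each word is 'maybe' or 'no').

Answer: maybe no

Derivation:
Start: bits=00000000000
Op 1: insert jay -> sets bits 0 7 -> bits=10000001000
Op 2: insert hen -> sets bits 6 10 -> bits=10000011001
Op 3: query jay -> checks bit0=1, bit7=1 (all 1) -> maybe
Op 4: insert emu -> sets bits 1 3 -> bits=11010011001
Op 5: query rat -> checks bit1=1, bit5=0 (has a 0) -> no
Op 6: insert rat -> sets bits 1 5 -> bits=11010111001
Query results in order: maybe no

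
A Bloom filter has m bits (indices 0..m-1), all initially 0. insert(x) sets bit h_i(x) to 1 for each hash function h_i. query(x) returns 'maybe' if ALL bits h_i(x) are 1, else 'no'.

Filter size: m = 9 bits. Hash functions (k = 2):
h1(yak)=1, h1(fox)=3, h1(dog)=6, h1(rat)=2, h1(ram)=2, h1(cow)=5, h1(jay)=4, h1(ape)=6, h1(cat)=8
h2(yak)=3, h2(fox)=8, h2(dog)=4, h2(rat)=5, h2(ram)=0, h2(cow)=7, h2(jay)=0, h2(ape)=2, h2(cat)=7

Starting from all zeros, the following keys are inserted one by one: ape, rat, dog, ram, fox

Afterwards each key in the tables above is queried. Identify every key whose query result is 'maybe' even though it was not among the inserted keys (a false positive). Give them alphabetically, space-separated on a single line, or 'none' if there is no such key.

Start: bits=000000000
After insert 'ape': sets bits 2 6 -> bits=001000100
After insert 'rat': sets bits 2 5 -> bits=001001100
After insert 'dog': sets bits 4 6 -> bits=001011100
After insert 'ram': sets bits 0 2 -> bits=101011100
After insert 'fox': sets bits 3 8 -> bits=101111101
Not inserted: cat cow jay yak — query each against bits=101111101:
query cat: checks bit7=0, bit8=1 (has a 0) -> no => not a false positive
query cow: checks bit5=1, bit7=0 (has a 0) -> no => not a false positive
query jay: checks bit0=1, bit4=1 (all 1) -> maybe => FALSE POSITIVE
query yak: checks bit1=0, bit3=1 (has a 0) -> no => not a false positive
False positives (alphabetical): jay

Answer: jay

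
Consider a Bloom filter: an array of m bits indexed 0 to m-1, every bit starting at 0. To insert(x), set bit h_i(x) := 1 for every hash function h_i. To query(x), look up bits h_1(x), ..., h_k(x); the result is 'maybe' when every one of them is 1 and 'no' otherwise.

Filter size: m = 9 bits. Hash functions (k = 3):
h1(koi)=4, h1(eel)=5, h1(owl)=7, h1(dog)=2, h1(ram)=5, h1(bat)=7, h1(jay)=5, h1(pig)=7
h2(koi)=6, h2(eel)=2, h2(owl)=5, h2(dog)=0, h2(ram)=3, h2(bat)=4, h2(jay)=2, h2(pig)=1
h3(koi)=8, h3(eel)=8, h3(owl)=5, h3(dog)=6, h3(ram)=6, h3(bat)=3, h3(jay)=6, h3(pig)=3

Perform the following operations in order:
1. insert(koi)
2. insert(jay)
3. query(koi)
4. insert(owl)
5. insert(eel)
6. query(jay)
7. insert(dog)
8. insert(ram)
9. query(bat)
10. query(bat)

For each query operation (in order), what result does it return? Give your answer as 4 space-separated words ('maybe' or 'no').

Answer: maybe maybe maybe maybe

Derivation:
Start: bits=000000000
Op 1: insert koi -> sets bits 4 6 8 -> bits=000010101
Op 2: insert jay -> sets bits 2 5 6 -> bits=001011101
Op 3: query koi -> checks bit4=1, bit6=1, bit8=1 (all 1) -> maybe
Op 4: insert owl -> sets bits 5 7 -> bits=001011111
Op 5: insert eel -> sets bits 2 5 8 -> bits=001011111
Op 6: query jay -> checks bit2=1, bit5=1, bit6=1 (all 1) -> maybe
Op 7: insert dog -> sets bits 0 2 6 -> bits=101011111
Op 8: insert ram -> sets bits 3 5 6 -> bits=101111111
Op 9: query bat -> checks bit3=1, bit4=1, bit7=1 (all 1) -> maybe
Op 10: query bat -> checks bit3=1, bit4=1, bit7=1 (all 1) -> maybe
Query results in order: maybe maybe maybe maybe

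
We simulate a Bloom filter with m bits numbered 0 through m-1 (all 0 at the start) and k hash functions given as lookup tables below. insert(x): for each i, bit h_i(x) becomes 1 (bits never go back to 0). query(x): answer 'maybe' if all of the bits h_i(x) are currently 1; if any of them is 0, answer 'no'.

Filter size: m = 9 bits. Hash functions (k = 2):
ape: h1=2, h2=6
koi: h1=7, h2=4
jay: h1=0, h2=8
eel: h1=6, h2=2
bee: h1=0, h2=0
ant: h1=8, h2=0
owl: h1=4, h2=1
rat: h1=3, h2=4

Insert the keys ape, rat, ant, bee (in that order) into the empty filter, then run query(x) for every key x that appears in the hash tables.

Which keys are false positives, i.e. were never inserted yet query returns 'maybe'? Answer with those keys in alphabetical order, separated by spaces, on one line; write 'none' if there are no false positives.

Answer: eel jay

Derivation:
Start: bits=000000000
After insert 'ape': sets bits 2 6 -> bits=001000100
After insert 'rat': sets bits 3 4 -> bits=001110100
After insert 'ant': sets bits 0 8 -> bits=101110101
After insert 'bee': sets bits 0 -> bits=101110101
Not inserted: eel jay koi owl — query each against bits=101110101:
query eel: checks bit2=1, bit6=1 (all 1) -> maybe => FALSE POSITIVE
query jay: checks bit0=1, bit8=1 (all 1) -> maybe => FALSE POSITIVE
query koi: checks bit4=1, bit7=0 (has a 0) -> no => not a false positive
query owl: checks bit1=0, bit4=1 (has a 0) -> no => not a false positive
False positives (alphabetical): eel jay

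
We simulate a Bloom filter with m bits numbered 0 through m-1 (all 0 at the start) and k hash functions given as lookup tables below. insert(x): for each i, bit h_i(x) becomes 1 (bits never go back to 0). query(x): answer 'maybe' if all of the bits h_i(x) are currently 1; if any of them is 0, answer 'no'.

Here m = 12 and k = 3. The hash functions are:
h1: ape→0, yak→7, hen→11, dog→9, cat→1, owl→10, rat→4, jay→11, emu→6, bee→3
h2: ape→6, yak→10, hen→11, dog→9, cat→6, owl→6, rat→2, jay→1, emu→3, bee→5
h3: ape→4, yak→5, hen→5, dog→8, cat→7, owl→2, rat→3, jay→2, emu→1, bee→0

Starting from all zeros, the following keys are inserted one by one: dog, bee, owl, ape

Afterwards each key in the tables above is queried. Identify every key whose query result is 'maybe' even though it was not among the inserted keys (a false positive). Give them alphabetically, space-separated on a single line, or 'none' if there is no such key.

Start: bits=000000000000
After insert 'dog': sets bits 8 9 -> bits=000000001100
After insert 'bee': sets bits 0 3 5 -> bits=100101001100
After insert 'owl': sets bits 2 6 10 -> bits=101101101110
After insert 'ape': sets bits 0 4 6 -> bits=101111101110
Not inserted: cat emu hen jay rat yak — query each against bits=101111101110:
query cat: checks bit1=0, bit6=1, bit7=0 (has a 0) -> no => not a false positive
query emu: checks bit1=0, bit3=1, bit6=1 (has a 0) -> no => not a false positive
query hen: checks bit5=1, bit11=0 (has a 0) -> no => not a false positive
query jay: checks bit1=0, bit2=1, bit11=0 (has a 0) -> no => not a false positive
query rat: checks bit2=1, bit3=1, bit4=1 (all 1) -> maybe => FALSE POSITIVE
query yak: checks bit5=1, bit7=0, bit10=1 (has a 0) -> no => not a false positive
False positives (alphabetical): rat

Answer: rat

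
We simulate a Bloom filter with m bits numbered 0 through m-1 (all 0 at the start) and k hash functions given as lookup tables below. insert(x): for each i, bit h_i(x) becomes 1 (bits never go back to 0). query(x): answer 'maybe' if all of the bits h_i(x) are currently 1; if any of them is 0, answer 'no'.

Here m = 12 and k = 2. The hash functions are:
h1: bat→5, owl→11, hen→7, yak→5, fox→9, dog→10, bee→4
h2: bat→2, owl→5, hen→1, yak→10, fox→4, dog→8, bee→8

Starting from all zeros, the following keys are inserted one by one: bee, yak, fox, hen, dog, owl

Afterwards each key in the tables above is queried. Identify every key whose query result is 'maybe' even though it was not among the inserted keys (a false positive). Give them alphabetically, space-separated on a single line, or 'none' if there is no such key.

Answer: none

Derivation:
Start: bits=000000000000
After insert 'bee': sets bits 4 8 -> bits=000010001000
After insert 'yak': sets bits 5 10 -> bits=000011001010
After insert 'fox': sets bits 4 9 -> bits=000011001110
After insert 'hen': sets bits 1 7 -> bits=010011011110
After insert 'dog': sets bits 8 10 -> bits=010011011110
After insert 'owl': sets bits 5 11 -> bits=010011011111
Not inserted: bat — query each against bits=010011011111:
query bat: checks bit2=0, bit5=1 (has a 0) -> no => not a false positive
False positives (alphabetical): none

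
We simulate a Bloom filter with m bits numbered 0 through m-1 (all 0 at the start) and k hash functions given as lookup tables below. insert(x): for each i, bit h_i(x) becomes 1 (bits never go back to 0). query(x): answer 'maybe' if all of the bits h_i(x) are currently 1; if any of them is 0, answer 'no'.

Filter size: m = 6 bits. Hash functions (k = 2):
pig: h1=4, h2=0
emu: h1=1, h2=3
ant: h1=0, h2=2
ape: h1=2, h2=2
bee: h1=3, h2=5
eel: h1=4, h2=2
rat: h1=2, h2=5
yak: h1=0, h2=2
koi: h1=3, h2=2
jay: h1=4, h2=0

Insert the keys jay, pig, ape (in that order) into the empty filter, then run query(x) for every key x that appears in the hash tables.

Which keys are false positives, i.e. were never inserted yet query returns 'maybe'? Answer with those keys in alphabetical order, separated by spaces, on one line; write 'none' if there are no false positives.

Start: bits=000000
After insert 'jay': sets bits 0 4 -> bits=100010
After insert 'pig': sets bits 0 4 -> bits=100010
After insert 'ape': sets bits 2 -> bits=101010
Not inserted: ant bee eel emu koi rat yak — query each against bits=101010:
query ant: checks bit0=1, bit2=1 (all 1) -> maybe => FALSE POSITIVE
query bee: checks bit3=0, bit5=0 (has a 0) -> no => not a false positive
query eel: checks bit2=1, bit4=1 (all 1) -> maybe => FALSE POSITIVE
query emu: checks bit1=0, bit3=0 (has a 0) -> no => not a false positive
query koi: checks bit2=1, bit3=0 (has a 0) -> no => not a false positive
query rat: checks bit2=1, bit5=0 (has a 0) -> no => not a false positive
query yak: checks bit0=1, bit2=1 (all 1) -> maybe => FALSE POSITIVE
False positives (alphabetical): ant eel yak

Answer: ant eel yak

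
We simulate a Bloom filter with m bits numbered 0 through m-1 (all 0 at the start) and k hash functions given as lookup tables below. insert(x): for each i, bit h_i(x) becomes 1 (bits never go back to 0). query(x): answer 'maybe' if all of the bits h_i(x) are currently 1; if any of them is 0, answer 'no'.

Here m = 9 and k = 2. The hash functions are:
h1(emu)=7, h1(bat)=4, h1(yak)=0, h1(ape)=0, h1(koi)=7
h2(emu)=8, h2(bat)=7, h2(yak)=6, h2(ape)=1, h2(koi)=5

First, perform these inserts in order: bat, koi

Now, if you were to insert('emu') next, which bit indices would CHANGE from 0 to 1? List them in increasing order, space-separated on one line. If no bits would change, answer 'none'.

Answer: 8

Derivation:
Start: bits=000000000
After insert 'bat': sets bits 4 7 -> bits=000010010
After insert 'koi': sets bits 5 7 -> bits=000011010
insert 'emu' would touch bits 7 8; currently bit7=1, bit8=0
Bits that are 0 among those (would change 0->1): 8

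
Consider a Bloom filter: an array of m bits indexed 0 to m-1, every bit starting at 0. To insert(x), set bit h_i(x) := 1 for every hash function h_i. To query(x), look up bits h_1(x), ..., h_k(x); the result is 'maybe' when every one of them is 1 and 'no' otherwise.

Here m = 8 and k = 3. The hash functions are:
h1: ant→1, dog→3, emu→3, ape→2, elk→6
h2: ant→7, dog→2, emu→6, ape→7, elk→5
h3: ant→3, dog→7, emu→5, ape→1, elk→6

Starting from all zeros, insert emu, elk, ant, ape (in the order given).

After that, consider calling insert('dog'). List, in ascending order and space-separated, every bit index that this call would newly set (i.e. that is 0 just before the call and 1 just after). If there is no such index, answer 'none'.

Answer: none

Derivation:
Start: bits=00000000
After insert 'emu': sets bits 3 5 6 -> bits=00010110
After insert 'elk': sets bits 5 6 -> bits=00010110
After insert 'ant': sets bits 1 3 7 -> bits=01010111
After insert 'ape': sets bits 1 2 7 -> bits=01110111
insert 'dog' would touch bits 2 3 7; currently bit2=1, bit3=1, bit7=1
Bits that are 0 among those (would change 0->1): none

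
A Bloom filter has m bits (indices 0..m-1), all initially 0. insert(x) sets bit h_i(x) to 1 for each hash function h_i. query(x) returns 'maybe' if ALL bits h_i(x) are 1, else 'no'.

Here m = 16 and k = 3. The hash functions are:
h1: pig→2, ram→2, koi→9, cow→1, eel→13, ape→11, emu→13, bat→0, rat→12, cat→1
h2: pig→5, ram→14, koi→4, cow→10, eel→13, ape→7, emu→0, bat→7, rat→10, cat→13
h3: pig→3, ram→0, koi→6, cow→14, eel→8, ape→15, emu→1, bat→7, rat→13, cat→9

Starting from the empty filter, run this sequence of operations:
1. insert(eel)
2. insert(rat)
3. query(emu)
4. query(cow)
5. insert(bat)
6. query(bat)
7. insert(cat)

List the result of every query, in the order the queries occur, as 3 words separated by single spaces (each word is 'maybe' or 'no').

Answer: no no maybe

Derivation:
Start: bits=0000000000000000
Op 1: insert eel -> sets bits 8 13 -> bits=0000000010000100
Op 2: insert rat -> sets bits 10 12 13 -> bits=0000000010101100
Op 3: query emu -> checks bit0=0, bit1=0, bit13=1 (has a 0) -> no
Op 4: query cow -> checks bit1=0, bit10=1, bit14=0 (has a 0) -> no
Op 5: insert bat -> sets bits 0 7 -> bits=1000000110101100
Op 6: query bat -> checks bit0=1, bit7=1 (all 1) -> maybe
Op 7: insert cat -> sets bits 1 9 13 -> bits=1100000111101100
Query results in order: no no maybe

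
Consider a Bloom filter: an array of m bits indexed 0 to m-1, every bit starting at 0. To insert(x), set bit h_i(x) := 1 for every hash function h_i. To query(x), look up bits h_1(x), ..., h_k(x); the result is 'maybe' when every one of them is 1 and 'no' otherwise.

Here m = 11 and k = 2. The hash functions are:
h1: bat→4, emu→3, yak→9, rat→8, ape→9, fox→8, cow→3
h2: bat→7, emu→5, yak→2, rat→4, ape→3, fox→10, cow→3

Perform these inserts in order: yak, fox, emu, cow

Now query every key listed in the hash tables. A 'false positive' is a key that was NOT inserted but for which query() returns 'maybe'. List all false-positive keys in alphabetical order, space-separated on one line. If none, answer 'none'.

Start: bits=00000000000
After insert 'yak': sets bits 2 9 -> bits=00100000010
After insert 'fox': sets bits 8 10 -> bits=00100000111
After insert 'emu': sets bits 3 5 -> bits=00110100111
After insert 'cow': sets bits 3 -> bits=00110100111
Not inserted: ape bat rat — query each against bits=00110100111:
query ape: checks bit3=1, bit9=1 (all 1) -> maybe => FALSE POSITIVE
query bat: checks bit4=0, bit7=0 (has a 0) -> no => not a false positive
query rat: checks bit4=0, bit8=1 (has a 0) -> no => not a false positive
False positives (alphabetical): ape

Answer: ape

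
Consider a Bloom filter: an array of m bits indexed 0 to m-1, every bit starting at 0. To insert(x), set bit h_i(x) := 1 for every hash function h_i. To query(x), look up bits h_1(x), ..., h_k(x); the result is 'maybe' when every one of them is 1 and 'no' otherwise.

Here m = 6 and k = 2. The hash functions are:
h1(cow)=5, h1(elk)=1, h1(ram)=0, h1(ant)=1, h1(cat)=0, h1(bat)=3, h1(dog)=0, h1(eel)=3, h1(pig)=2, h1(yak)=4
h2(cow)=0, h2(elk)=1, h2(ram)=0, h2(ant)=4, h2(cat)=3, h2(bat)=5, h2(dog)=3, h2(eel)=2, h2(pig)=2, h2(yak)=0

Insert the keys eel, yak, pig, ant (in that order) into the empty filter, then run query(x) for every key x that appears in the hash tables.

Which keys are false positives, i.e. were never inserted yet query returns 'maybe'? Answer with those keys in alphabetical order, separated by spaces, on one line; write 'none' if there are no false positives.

Answer: cat dog elk ram

Derivation:
Start: bits=000000
After insert 'eel': sets bits 2 3 -> bits=001100
After insert 'yak': sets bits 0 4 -> bits=101110
After insert 'pig': sets bits 2 -> bits=101110
After insert 'ant': sets bits 1 4 -> bits=111110
Not inserted: bat cat cow dog elk ram — query each against bits=111110:
query bat: checks bit3=1, bit5=0 (has a 0) -> no => not a false positive
query cat: checks bit0=1, bit3=1 (all 1) -> maybe => FALSE POSITIVE
query cow: checks bit0=1, bit5=0 (has a 0) -> no => not a false positive
query dog: checks bit0=1, bit3=1 (all 1) -> maybe => FALSE POSITIVE
query elk: checks bit1=1 (all 1) -> maybe => FALSE POSITIVE
query ram: checks bit0=1 (all 1) -> maybe => FALSE POSITIVE
False positives (alphabetical): cat dog elk ram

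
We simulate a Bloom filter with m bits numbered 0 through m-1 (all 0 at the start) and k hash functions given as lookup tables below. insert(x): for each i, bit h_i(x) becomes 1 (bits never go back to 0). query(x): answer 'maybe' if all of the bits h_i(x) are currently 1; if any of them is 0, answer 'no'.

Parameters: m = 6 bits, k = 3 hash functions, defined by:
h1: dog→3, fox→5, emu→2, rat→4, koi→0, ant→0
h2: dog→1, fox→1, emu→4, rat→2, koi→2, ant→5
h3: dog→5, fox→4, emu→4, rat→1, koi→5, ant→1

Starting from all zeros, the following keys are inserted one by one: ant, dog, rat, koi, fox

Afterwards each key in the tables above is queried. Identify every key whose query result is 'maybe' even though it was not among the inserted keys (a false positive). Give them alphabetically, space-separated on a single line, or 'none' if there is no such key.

Start: bits=000000
After insert 'ant': sets bits 0 1 5 -> bits=110001
After insert 'dog': sets bits 1 3 5 -> bits=110101
After insert 'rat': sets bits 1 2 4 -> bits=111111
After insert 'koi': sets bits 0 2 5 -> bits=111111
After insert 'fox': sets bits 1 4 5 -> bits=111111
Not inserted: emu — query each against bits=111111:
query emu: checks bit2=1, bit4=1 (all 1) -> maybe => FALSE POSITIVE
False positives (alphabetical): emu

Answer: emu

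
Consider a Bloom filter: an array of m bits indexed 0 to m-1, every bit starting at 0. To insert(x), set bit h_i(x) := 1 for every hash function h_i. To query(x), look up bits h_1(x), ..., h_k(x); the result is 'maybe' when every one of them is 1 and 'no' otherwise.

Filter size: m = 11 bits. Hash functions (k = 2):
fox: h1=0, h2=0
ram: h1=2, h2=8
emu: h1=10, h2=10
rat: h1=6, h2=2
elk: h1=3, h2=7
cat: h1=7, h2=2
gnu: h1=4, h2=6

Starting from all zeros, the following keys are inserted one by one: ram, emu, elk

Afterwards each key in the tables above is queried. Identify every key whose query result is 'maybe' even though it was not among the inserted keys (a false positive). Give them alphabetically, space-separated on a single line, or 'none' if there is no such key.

Answer: cat

Derivation:
Start: bits=00000000000
After insert 'ram': sets bits 2 8 -> bits=00100000100
After insert 'emu': sets bits 10 -> bits=00100000101
After insert 'elk': sets bits 3 7 -> bits=00110001101
Not inserted: cat fox gnu rat — query each against bits=00110001101:
query cat: checks bit2=1, bit7=1 (all 1) -> maybe => FALSE POSITIVE
query fox: checks bit0=0 (has a 0) -> no => not a false positive
query gnu: checks bit4=0, bit6=0 (has a 0) -> no => not a false positive
query rat: checks bit2=1, bit6=0 (has a 0) -> no => not a false positive
False positives (alphabetical): cat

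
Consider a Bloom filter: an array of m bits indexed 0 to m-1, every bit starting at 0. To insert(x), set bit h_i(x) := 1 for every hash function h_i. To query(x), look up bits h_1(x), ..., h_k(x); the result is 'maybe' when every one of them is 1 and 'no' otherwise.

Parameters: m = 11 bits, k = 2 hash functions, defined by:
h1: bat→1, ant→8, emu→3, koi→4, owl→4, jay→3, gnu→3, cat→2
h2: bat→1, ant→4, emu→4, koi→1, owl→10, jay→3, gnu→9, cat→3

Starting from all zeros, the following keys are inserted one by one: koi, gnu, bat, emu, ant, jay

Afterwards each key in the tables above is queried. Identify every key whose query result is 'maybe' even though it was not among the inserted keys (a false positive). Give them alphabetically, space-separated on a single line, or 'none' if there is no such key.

Answer: none

Derivation:
Start: bits=00000000000
After insert 'koi': sets bits 1 4 -> bits=01001000000
After insert 'gnu': sets bits 3 9 -> bits=01011000010
After insert 'bat': sets bits 1 -> bits=01011000010
After insert 'emu': sets bits 3 4 -> bits=01011000010
After insert 'ant': sets bits 4 8 -> bits=01011000110
After insert 'jay': sets bits 3 -> bits=01011000110
Not inserted: cat owl — query each against bits=01011000110:
query cat: checks bit2=0, bit3=1 (has a 0) -> no => not a false positive
query owl: checks bit4=1, bit10=0 (has a 0) -> no => not a false positive
False positives (alphabetical): none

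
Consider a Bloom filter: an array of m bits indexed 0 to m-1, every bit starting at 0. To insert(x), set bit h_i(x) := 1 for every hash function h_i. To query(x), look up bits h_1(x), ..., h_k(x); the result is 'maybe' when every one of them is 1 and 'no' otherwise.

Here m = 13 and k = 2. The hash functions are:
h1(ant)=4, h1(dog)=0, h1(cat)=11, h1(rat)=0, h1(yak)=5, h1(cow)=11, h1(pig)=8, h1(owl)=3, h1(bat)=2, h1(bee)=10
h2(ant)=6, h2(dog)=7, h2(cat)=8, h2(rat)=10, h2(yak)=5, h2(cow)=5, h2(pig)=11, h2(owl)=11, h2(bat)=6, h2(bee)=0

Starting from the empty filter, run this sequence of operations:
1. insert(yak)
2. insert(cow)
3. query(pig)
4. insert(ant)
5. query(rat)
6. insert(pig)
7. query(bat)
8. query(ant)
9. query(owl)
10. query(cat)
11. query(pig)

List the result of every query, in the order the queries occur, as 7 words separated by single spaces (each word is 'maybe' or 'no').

Start: bits=0000000000000
Op 1: insert yak -> sets bits 5 -> bits=0000010000000
Op 2: insert cow -> sets bits 5 11 -> bits=0000010000010
Op 3: query pig -> checks bit8=0, bit11=1 (has a 0) -> no
Op 4: insert ant -> sets bits 4 6 -> bits=0000111000010
Op 5: query rat -> checks bit0=0, bit10=0 (has a 0) -> no
Op 6: insert pig -> sets bits 8 11 -> bits=0000111010010
Op 7: query bat -> checks bit2=0, bit6=1 (has a 0) -> no
Op 8: query ant -> checks bit4=1, bit6=1 (all 1) -> maybe
Op 9: query owl -> checks bit3=0, bit11=1 (has a 0) -> no
Op 10: query cat -> checks bit8=1, bit11=1 (all 1) -> maybe
Op 11: query pig -> checks bit8=1, bit11=1 (all 1) -> maybe
Query results in order: no no no maybe no maybe maybe

Answer: no no no maybe no maybe maybe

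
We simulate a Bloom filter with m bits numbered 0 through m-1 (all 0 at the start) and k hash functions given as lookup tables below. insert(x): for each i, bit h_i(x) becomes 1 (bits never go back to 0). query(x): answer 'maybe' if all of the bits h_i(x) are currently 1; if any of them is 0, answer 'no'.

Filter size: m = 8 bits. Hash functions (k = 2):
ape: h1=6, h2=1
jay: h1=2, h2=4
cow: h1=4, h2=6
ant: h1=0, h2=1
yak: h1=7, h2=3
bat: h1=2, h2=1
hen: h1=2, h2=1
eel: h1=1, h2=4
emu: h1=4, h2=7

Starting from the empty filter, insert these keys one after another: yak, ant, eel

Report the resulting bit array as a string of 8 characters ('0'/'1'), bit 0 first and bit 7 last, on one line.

Start: bits=00000000
After insert 'yak': sets bits 3 7 -> bits=00010001
After insert 'ant': sets bits 0 1 -> bits=11010001
After insert 'eel': sets bits 1 4 -> bits=11011001

Answer: 11011001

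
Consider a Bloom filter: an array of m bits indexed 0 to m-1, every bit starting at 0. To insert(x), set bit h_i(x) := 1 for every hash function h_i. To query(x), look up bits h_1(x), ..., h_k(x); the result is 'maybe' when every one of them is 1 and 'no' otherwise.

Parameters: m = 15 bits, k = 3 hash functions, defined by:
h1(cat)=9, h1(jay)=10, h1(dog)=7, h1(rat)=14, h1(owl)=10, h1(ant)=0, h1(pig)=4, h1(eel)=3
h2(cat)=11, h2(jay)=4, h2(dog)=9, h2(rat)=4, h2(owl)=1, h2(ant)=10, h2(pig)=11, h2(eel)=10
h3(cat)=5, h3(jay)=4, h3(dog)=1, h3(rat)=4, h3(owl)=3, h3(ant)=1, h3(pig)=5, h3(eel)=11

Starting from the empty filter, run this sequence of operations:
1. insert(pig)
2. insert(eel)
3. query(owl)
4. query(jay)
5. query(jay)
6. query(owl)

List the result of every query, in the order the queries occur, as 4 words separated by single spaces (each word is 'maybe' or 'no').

Answer: no maybe maybe no

Derivation:
Start: bits=000000000000000
Op 1: insert pig -> sets bits 4 5 11 -> bits=000011000001000
Op 2: insert eel -> sets bits 3 10 11 -> bits=000111000011000
Op 3: query owl -> checks bit1=0, bit3=1, bit10=1 (has a 0) -> no
Op 4: query jay -> checks bit4=1, bit10=1 (all 1) -> maybe
Op 5: query jay -> checks bit4=1, bit10=1 (all 1) -> maybe
Op 6: query owl -> checks bit1=0, bit3=1, bit10=1 (has a 0) -> no
Query results in order: no maybe maybe no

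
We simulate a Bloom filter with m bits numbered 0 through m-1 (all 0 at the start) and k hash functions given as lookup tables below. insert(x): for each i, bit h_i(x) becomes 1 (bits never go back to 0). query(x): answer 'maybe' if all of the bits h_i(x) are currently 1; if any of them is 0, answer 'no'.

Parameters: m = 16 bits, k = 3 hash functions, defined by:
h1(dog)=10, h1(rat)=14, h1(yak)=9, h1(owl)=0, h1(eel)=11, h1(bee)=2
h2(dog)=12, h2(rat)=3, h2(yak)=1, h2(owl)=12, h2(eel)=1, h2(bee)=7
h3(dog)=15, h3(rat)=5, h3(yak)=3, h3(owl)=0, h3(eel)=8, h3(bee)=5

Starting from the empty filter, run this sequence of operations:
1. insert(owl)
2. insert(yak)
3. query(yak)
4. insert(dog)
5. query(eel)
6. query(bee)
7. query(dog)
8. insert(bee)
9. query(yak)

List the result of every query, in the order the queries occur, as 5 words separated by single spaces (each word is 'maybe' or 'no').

Answer: maybe no no maybe maybe

Derivation:
Start: bits=0000000000000000
Op 1: insert owl -> sets bits 0 12 -> bits=1000000000001000
Op 2: insert yak -> sets bits 1 3 9 -> bits=1101000001001000
Op 3: query yak -> checks bit1=1, bit3=1, bit9=1 (all 1) -> maybe
Op 4: insert dog -> sets bits 10 12 15 -> bits=1101000001101001
Op 5: query eel -> checks bit1=1, bit8=0, bit11=0 (has a 0) -> no
Op 6: query bee -> checks bit2=0, bit5=0, bit7=0 (has a 0) -> no
Op 7: query dog -> checks bit10=1, bit12=1, bit15=1 (all 1) -> maybe
Op 8: insert bee -> sets bits 2 5 7 -> bits=1111010101101001
Op 9: query yak -> checks bit1=1, bit3=1, bit9=1 (all 1) -> maybe
Query results in order: maybe no no maybe maybe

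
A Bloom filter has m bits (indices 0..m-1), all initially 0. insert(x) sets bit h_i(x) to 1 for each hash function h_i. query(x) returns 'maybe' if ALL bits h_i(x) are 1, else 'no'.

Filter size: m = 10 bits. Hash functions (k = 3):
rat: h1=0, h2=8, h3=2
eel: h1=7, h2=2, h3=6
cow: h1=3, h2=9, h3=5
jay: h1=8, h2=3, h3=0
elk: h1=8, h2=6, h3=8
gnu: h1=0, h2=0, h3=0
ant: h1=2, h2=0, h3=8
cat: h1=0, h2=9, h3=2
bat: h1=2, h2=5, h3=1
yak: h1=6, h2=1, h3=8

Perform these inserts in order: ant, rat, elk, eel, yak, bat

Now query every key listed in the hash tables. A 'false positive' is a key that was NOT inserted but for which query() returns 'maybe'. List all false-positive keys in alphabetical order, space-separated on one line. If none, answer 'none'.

Answer: gnu

Derivation:
Start: bits=0000000000
After insert 'ant': sets bits 0 2 8 -> bits=1010000010
After insert 'rat': sets bits 0 2 8 -> bits=1010000010
After insert 'elk': sets bits 6 8 -> bits=1010001010
After insert 'eel': sets bits 2 6 7 -> bits=1010001110
After insert 'yak': sets bits 1 6 8 -> bits=1110001110
After insert 'bat': sets bits 1 2 5 -> bits=1110011110
Not inserted: cat cow gnu jay — query each against bits=1110011110:
query cat: checks bit0=1, bit2=1, bit9=0 (has a 0) -> no => not a false positive
query cow: checks bit3=0, bit5=1, bit9=0 (has a 0) -> no => not a false positive
query gnu: checks bit0=1 (all 1) -> maybe => FALSE POSITIVE
query jay: checks bit0=1, bit3=0, bit8=1 (has a 0) -> no => not a false positive
False positives (alphabetical): gnu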